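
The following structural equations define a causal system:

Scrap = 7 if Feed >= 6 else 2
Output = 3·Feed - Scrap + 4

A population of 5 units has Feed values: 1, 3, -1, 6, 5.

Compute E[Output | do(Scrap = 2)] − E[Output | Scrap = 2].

Under do(Scrap=2), Scrap's equation is replaced by Scrap=2 for every unit. Per-unit Output: 5, 11, -1, 20, 17. Mean = 10.4.
Observing Scrap=2 restricts to units where Scrap's equation naturally yields 2: Feed ∈ {1, 3, -1, 5}. In that subpopulation Output = 5, 11, -1, 17, mean 8.
Difference = 10.4 − 8 = 2.4.

2.4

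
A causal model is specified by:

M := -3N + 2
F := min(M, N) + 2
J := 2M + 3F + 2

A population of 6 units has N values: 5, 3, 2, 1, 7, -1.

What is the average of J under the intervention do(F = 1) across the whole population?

do(F=1) breaks F's dependence on N. With F=1 fixed, J across the units is -21, -9, -3, 3, -33, 15, mean -8.

-8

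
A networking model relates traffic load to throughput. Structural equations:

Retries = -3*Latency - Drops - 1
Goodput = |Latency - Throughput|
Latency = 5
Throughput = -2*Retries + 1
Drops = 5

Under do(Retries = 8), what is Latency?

Under do(Retries=8), the mechanism Retries = -3*Latency - Drops - 1 is discarded; Retries is fixed at 8.
Latency is not downstream of the intervention, so its value is determined by the original equations.

5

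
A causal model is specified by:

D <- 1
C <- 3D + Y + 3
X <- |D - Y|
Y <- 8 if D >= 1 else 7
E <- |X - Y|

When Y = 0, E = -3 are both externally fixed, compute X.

1

The joint intervention fixes Y = 0, E = -3, removing each variable's own equation.
X = |D - Y|  [with D=1, Y=0]  = 1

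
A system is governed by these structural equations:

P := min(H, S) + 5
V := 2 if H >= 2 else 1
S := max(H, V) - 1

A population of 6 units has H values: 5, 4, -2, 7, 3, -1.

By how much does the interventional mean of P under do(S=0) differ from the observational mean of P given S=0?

The intervention sets S=0 in all 6 units regardless of H. Recomputing P per unit gives 5, 5, 3, 5, 5, 4; average 4.5.
Conditioning on S=0 selects the 2 unit(s) with H ∈ {-2, -1}. Their P values: 3, 4. Mean = 3.5.
Difference = 4.5 − 3.5 = 1.

1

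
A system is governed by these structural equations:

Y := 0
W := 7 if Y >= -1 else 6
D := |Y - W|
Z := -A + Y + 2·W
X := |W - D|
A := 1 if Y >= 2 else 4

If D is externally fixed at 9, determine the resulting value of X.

2

The intervention breaks the incoming arrows to D: D := |Y - W| no longer applies, and D = 9.
W = 7 if Y >= -1 else 6  [with Y=0]  = 7
X = |W - D|  [with W=7, D=9]  = 2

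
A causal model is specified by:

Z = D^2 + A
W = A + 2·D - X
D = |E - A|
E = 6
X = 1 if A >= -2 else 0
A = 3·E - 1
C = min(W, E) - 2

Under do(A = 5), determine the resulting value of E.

6

Under do(A=5), the mechanism A = 3·E - 1 is discarded; A is fixed at 5.
E is not downstream of the intervention, so its value is determined by the original equations.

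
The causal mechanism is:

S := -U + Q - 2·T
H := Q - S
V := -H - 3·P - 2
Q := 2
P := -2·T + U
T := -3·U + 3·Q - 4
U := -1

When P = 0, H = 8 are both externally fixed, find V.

-10

Under do(P = 0, H = 8), each intervened variable's structural equation is replaced by its fixed value.
V = -H - 3·P - 2  [with H=8, P=0]  = -10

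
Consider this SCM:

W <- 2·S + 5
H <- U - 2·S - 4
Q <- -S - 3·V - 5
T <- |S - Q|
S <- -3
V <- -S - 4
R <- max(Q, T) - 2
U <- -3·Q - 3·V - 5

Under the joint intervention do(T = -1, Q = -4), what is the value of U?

10

Under do(T = -1, Q = -4), each intervened variable's structural equation is replaced by its fixed value.
V = -S - 4  [with S=-3]  = -1
U = -3·Q - 3·V - 5  [with Q=-4, V=-1]  = 10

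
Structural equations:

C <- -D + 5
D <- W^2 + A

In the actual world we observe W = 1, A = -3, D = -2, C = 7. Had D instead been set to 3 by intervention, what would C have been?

The intervention breaks the incoming arrows to D: D <- W^2 + A no longer applies, and D = 3.
C = -D + 5  [with D=3]  = 2

2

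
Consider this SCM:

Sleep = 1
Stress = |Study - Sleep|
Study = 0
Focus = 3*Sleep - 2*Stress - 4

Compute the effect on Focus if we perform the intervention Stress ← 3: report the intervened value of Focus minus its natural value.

-4

The intervention breaks the incoming arrows to Stress: Stress = |Study - Sleep| no longer applies, and Stress = 3.
Focus = 3*Sleep - 2*Stress - 4  [with Sleep=1, Stress=3]  = -7
Without intervention: Stress = |Study - Sleep|  [with Study=0, Sleep=1]  = 1; Focus = 3*Sleep - 2*Stress - 4  [with Sleep=1, Stress=1]  = -3.
Change = -7 − (-3) = -4.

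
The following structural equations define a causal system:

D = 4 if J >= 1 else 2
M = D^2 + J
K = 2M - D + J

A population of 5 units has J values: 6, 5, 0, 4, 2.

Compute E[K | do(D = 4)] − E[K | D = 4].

do(D=4) breaks D's dependence on J. With D=4 fixed, K across the units is 46, 43, 28, 40, 34, mean 38.2.
E[K|D=4] averages over only the 4 units with D=4 (J = 6, 5, 4, 2): K = 46, 43, 40, 34, mean 40.75.
Difference = 38.2 − 40.75 = -2.55.

-2.55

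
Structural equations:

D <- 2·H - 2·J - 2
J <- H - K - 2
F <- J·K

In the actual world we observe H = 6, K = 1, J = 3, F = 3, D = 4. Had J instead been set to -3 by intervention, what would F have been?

The intervention breaks the incoming arrows to J: J <- H - K - 2 no longer applies, and J = -3.
F = J·K  [with J=-3, K=1]  = -3

-3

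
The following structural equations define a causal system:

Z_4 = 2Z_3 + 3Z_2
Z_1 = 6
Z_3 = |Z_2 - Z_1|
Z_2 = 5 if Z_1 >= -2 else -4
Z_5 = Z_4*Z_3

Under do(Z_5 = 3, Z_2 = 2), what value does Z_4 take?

14

Setting Z_5 = 3, Z_2 = 2 by intervention discards those variables' equations.
Z_3 = |Z_2 - Z_1|  [with Z_2=2, Z_1=6]  = 4
Z_4 = 2Z_3 + 3Z_2  [with Z_3=4, Z_2=2]  = 14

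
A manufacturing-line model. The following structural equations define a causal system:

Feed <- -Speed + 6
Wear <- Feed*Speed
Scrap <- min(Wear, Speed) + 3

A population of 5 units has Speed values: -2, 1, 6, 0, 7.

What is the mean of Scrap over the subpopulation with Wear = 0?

Observing Wear=0 restricts to units where Wear's equation naturally yields 0: Speed ∈ {6, 0}. In that subpopulation Scrap = 3, 3, mean 3.

3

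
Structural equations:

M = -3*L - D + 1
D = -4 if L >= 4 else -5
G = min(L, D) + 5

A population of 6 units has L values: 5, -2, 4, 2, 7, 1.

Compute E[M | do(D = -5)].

-2.5

The intervention sets D=-5 in all 6 units regardless of L. Recomputing M per unit gives -9, 12, -6, 0, -15, 3; average -2.5.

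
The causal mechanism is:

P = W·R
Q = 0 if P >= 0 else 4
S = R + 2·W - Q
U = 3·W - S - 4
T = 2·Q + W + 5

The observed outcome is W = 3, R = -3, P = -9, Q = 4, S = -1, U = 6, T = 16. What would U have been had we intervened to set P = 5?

The intervention breaks the incoming arrows to P: P = W·R no longer applies, and P = 5.
Q = 0 if P >= 0 else 4  [with P=5]  = 0
S = R + 2·W - Q  [with R=-3, W=3, Q=0]  = 3
U = 3·W - S - 4  [with W=3, S=3]  = 2

2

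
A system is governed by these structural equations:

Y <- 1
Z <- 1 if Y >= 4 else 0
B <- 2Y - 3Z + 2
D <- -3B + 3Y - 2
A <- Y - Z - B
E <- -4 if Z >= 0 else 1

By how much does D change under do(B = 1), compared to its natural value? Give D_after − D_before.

The intervention breaks the incoming arrows to B: B <- 2Y - 3Z + 2 no longer applies, and B = 1.
D = -3B + 3Y - 2  [with B=1, Y=1]  = -2
Without intervention: Z = 1 if Y >= 4 else 0  [with Y=1]  = 0; B = 2Y - 3Z + 2  [with Y=1, Z=0]  = 4; D = -3B + 3Y - 2  [with B=4, Y=1]  = -11.
Change = -2 − (-11) = 9.

9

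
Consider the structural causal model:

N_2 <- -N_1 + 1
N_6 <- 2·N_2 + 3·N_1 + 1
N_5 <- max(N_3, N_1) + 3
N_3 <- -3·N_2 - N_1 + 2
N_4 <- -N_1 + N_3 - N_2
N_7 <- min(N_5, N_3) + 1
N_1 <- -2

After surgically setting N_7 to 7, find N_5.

The intervention breaks the incoming arrows to N_7: N_7 <- min(N_5, N_3) + 1 no longer applies, and N_7 = 7.
N_5 is not downstream of the intervention, so its value is determined by the original equations.
N_2 = -N_1 + 1  [with N_1=-2]  = 3
N_3 = -3·N_2 - N_1 + 2  [with N_2=3, N_1=-2]  = -5
N_5 = max(N_3, N_1) + 3  [with N_3=-5, N_1=-2]  = 1

1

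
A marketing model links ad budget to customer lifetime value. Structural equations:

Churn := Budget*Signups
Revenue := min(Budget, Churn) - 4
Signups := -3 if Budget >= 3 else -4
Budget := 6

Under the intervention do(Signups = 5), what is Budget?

6

Under do(Signups=5), the mechanism Signups := -3 if Budget >= 3 else -4 is discarded; Signups is fixed at 5.
Budget is not downstream of the intervention, so its value is determined by the original equations.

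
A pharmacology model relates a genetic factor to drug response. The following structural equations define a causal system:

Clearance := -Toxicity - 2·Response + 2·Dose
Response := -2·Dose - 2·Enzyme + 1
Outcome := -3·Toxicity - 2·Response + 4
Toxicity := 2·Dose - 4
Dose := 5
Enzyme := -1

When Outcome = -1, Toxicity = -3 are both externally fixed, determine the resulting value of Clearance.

Setting Outcome = -1, Toxicity = -3 by intervention discards those variables' equations.
Response = -2·Dose - 2·Enzyme + 1  [with Dose=5, Enzyme=-1]  = -7
Clearance = -Toxicity - 2·Response + 2·Dose  [with Toxicity=-3, Response=-7, Dose=5]  = 27

27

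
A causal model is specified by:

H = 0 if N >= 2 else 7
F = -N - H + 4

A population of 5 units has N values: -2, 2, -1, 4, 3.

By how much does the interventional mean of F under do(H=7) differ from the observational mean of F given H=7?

-2.7

Under do(H=7), H's equation is replaced by H=7 for every unit. Per-unit F: -1, -5, -2, -7, -6. Mean = -4.2.
E[F|H=7] averages over only the 2 units with H=7 (N = -2, -1): F = -1, -2, mean -1.5.
Difference = -4.2 − (-1.5) = -2.7.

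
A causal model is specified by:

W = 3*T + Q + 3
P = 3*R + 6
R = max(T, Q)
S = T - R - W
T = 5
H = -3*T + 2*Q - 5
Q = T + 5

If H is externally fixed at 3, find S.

Under do(H=3), the mechanism H = -3*T + 2*Q - 5 is discarded; H is fixed at 3.
Since S is not a descendant of the intervened variable, it is unaffected.
Q = T + 5  [with T=5]  = 10
W = 3*T + Q + 3  [with T=5, Q=10]  = 28
R = max(T, Q)  [with T=5, Q=10]  = 10
S = T - R - W  [with T=5, R=10, W=28]  = -33

-33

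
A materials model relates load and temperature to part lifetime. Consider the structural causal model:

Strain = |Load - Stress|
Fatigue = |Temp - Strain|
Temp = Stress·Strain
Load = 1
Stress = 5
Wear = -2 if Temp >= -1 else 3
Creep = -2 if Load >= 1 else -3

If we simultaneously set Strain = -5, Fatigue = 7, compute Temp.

-25

The joint intervention fixes Strain = -5, Fatigue = 7, removing each variable's own equation.
Temp = Stress·Strain  [with Stress=5, Strain=-5]  = -25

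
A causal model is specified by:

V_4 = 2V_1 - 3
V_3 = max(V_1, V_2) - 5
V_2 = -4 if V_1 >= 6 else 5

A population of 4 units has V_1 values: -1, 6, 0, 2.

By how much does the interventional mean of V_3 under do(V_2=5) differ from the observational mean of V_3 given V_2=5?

do(V_2=5) breaks V_2's dependence on V_1. With V_2=5 fixed, V_3 across the units is 0, 1, 0, 0, mean 0.25.
E[V_3|V_2=5] averages over only the 3 units with V_2=5 (V_1 = -1, 0, 2): V_3 = 0, 0, 0, mean 0.
Difference = 0.25 − 0 = 0.25.

0.25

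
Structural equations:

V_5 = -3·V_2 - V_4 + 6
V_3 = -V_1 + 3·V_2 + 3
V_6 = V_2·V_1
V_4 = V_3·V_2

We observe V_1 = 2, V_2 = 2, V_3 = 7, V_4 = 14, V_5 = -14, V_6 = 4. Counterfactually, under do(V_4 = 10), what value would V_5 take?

Intervening sets V_4 = 10 and removes its equation (V_4 = V_3·V_2).
V_5 = -3·V_2 - V_4 + 6  [with V_2=2, V_4=10]  = -10

-10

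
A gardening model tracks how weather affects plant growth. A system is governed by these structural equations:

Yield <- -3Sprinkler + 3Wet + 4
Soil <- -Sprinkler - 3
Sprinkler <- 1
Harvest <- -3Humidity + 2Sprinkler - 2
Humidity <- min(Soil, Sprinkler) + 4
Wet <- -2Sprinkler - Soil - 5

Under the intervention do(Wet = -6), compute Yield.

do(Wet=-6) replaces the equation Wet <- -2Sprinkler - Soil - 5 with the constant Wet = -6.
Yield = -3Sprinkler + 3Wet + 4  [with Sprinkler=1, Wet=-6]  = -17

-17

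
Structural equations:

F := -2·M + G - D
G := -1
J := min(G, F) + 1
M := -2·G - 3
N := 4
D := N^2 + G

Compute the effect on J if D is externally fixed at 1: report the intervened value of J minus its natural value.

Under do(D=1), the mechanism D := N^2 + G is discarded; D is fixed at 1.
M = -2·G - 3  [with G=-1]  = -1
F = -2·M + G - D  [with M=-1, G=-1, D=1]  = 0
J = min(G, F) + 1  [with G=-1, F=0]  = 0
Without intervention: M = -2·G - 3  [with G=-1]  = -1; D = N^2 + G  [with N=4, G=-1]  = 15; F = -2·M + G - D  [with M=-1, G=-1, D=15]  = -14; J = min(G, F) + 1  [with G=-1, F=-14]  = -13.
Change = 0 − (-13) = 13.

13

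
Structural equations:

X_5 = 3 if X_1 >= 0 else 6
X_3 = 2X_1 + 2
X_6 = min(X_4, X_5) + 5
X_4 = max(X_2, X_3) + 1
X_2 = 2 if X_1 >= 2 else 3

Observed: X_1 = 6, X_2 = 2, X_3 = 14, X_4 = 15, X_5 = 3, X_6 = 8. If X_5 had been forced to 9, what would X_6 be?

The intervention breaks the incoming arrows to X_5: X_5 = 3 if X_1 >= 0 else 6 no longer applies, and X_5 = 9.
X_2 = 2 if X_1 >= 2 else 3  [with X_1=6]  = 2
X_3 = 2X_1 + 2  [with X_1=6]  = 14
X_4 = max(X_2, X_3) + 1  [with X_2=2, X_3=14]  = 15
X_6 = min(X_4, X_5) + 5  [with X_4=15, X_5=9]  = 14

14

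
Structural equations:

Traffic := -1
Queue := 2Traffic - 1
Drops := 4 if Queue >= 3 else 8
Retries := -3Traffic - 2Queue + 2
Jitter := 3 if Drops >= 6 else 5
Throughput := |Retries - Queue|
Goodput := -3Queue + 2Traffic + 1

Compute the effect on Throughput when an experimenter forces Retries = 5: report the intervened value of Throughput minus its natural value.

Under do(Retries=5), the mechanism Retries := -3Traffic - 2Queue + 2 is discarded; Retries is fixed at 5.
Queue = 2Traffic - 1  [with Traffic=-1]  = -3
Throughput = |Retries - Queue|  [with Retries=5, Queue=-3]  = 8
Without intervention: Queue = 2Traffic - 1  [with Traffic=-1]  = -3; Retries = -3Traffic - 2Queue + 2  [with Traffic=-1, Queue=-3]  = 11; Throughput = |Retries - Queue|  [with Retries=11, Queue=-3]  = 14.
Change = 8 − 14 = -6.

-6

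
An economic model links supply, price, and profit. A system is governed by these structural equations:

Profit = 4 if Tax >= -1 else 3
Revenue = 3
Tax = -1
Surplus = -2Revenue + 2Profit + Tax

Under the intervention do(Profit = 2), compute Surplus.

-3

The intervention breaks the incoming arrows to Profit: Profit = 4 if Tax >= -1 else 3 no longer applies, and Profit = 2.
Surplus = -2Revenue + 2Profit + Tax  [with Revenue=3, Profit=2, Tax=-1]  = -3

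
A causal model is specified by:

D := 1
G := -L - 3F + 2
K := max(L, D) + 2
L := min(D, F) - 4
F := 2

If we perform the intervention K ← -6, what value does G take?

The intervention breaks the incoming arrows to K: K := max(L, D) + 2 no longer applies, and K = -6.
Since G is not a descendant of the intervened variable, it is unaffected.
L = min(D, F) - 4  [with D=1, F=2]  = -3
G = -L - 3F + 2  [with L=-3, F=2]  = -1

-1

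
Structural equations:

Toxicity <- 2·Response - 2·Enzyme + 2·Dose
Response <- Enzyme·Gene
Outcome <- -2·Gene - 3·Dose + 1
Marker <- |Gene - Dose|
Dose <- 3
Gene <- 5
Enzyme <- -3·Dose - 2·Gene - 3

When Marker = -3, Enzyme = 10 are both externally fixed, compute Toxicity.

86

The joint intervention fixes Marker = -3, Enzyme = 10, removing each variable's own equation.
Response = Enzyme·Gene  [with Enzyme=10, Gene=5]  = 50
Toxicity = 2·Response - 2·Enzyme + 2·Dose  [with Response=50, Enzyme=10, Dose=3]  = 86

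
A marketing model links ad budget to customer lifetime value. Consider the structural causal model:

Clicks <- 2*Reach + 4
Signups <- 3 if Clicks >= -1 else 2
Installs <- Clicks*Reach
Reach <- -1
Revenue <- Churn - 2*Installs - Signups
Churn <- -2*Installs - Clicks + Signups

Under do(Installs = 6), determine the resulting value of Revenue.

-26

The intervention breaks the incoming arrows to Installs: Installs <- Clicks*Reach no longer applies, and Installs = 6.
Clicks = 2*Reach + 4  [with Reach=-1]  = 2
Signups = 3 if Clicks >= -1 else 2  [with Clicks=2]  = 3
Churn = -2*Installs - Clicks + Signups  [with Installs=6, Clicks=2, Signups=3]  = -11
Revenue = Churn - 2*Installs - Signups  [with Churn=-11, Installs=6, Signups=3]  = -26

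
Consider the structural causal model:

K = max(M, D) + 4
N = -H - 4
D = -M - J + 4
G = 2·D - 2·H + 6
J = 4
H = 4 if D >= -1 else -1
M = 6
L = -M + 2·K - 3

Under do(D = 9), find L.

17

The intervention breaks the incoming arrows to D: D = -M - J + 4 no longer applies, and D = 9.
K = max(M, D) + 4  [with M=6, D=9]  = 13
L = -M + 2·K - 3  [with M=6, K=13]  = 17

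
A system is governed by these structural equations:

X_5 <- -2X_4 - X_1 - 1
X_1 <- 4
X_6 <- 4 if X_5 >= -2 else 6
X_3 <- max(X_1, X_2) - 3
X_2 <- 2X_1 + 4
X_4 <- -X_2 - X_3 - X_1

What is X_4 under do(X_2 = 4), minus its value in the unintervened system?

16

Under do(X_2=4), the mechanism X_2 <- 2X_1 + 4 is discarded; X_2 is fixed at 4.
X_3 = max(X_1, X_2) - 3  [with X_1=4, X_2=4]  = 1
X_4 = -X_2 - X_3 - X_1  [with X_2=4, X_3=1, X_1=4]  = -9
Without intervention: X_2 = 2X_1 + 4  [with X_1=4]  = 12; X_3 = max(X_1, X_2) - 3  [with X_1=4, X_2=12]  = 9; X_4 = -X_2 - X_3 - X_1  [with X_2=12, X_3=9, X_1=4]  = -25.
Change = -9 − (-25) = 16.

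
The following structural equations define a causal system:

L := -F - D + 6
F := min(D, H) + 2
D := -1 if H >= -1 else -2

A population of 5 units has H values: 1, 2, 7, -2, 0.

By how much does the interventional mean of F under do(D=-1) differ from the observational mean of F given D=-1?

Under do(D=-1), D's equation is replaced by D=-1 for every unit. Per-unit F: 1, 1, 1, 0, 1. Mean = 0.8.
Conditioning on D=-1 selects the 4 unit(s) with H ∈ {1, 2, 7, 0}. Their F values: 1, 1, 1, 1. Mean = 1.
Difference = 0.8 − 1 = -0.2.

-0.2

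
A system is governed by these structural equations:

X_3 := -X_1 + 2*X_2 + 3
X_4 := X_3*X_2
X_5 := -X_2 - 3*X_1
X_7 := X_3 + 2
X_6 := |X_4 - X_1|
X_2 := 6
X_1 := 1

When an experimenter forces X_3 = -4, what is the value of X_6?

The intervention breaks the incoming arrows to X_3: X_3 := -X_1 + 2*X_2 + 3 no longer applies, and X_3 = -4.
X_4 = X_3*X_2  [with X_3=-4, X_2=6]  = -24
X_6 = |X_4 - X_1|  [with X_4=-24, X_1=1]  = 25

25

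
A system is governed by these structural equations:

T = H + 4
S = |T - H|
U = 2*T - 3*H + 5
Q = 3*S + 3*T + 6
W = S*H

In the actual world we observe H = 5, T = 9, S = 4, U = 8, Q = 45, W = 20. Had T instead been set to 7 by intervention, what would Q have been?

33

do(T=7) replaces the equation T = H + 4 with the constant T = 7.
S = |T - H|  [with T=7, H=5]  = 2
Q = 3*S + 3*T + 6  [with S=2, T=7]  = 33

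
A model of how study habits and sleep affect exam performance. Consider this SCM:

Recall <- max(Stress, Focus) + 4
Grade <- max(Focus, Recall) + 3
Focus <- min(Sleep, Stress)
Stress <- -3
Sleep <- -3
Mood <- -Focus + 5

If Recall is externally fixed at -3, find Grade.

0

The intervention breaks the incoming arrows to Recall: Recall <- max(Stress, Focus) + 4 no longer applies, and Recall = -3.
Focus = min(Sleep, Stress)  [with Sleep=-3, Stress=-3]  = -3
Grade = max(Focus, Recall) + 3  [with Focus=-3, Recall=-3]  = 0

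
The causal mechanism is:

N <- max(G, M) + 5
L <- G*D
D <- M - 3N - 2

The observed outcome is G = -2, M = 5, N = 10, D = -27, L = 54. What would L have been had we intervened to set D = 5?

-10

Intervening sets D = 5 and removes its equation (D <- M - 3N - 2).
L = G*D  [with G=-2, D=5]  = -10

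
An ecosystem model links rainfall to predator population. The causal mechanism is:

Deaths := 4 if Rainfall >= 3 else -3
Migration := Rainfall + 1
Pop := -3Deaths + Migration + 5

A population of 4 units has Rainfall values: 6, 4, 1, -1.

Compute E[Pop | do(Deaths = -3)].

The intervention sets Deaths=-3 in all 4 units regardless of Rainfall. Recomputing Pop per unit gives 21, 19, 16, 14; average 17.5.

17.5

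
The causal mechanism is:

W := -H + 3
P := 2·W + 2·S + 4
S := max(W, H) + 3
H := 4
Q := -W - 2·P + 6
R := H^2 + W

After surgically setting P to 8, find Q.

Intervening sets P = 8 and removes its equation (P := 2·W + 2·S + 4).
W = -H + 3  [with H=4]  = -1
Q = -W - 2·P + 6  [with W=-1, P=8]  = -9

-9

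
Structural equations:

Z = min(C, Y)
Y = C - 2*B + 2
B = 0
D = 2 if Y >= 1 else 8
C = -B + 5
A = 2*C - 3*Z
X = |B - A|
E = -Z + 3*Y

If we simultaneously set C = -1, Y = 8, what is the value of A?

1

Under do(C = -1, Y = 8), each intervened variable's structural equation is replaced by its fixed value.
Z = min(C, Y)  [with C=-1, Y=8]  = -1
A = 2*C - 3*Z  [with C=-1, Z=-1]  = 1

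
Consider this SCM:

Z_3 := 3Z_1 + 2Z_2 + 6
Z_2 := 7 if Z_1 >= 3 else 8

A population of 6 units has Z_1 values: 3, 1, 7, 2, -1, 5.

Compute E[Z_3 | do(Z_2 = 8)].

30.5

Under do(Z_2=8), Z_2's equation is replaced by Z_2=8 for every unit. Per-unit Z_3: 31, 25, 43, 28, 19, 37. Mean = 30.5.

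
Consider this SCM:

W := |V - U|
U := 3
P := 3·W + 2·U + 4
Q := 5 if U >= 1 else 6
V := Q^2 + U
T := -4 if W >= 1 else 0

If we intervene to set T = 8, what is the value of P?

do(T=8) replaces the equation T := -4 if W >= 1 else 0 with the constant T = 8.
Since P is not a descendant of the intervened variable, it is unaffected.
Q = 5 if U >= 1 else 6  [with U=3]  = 5
V = Q^2 + U  [with Q=5, U=3]  = 28
W = |V - U|  [with V=28, U=3]  = 25
P = 3·W + 2·U + 4  [with W=25, U=3]  = 85

85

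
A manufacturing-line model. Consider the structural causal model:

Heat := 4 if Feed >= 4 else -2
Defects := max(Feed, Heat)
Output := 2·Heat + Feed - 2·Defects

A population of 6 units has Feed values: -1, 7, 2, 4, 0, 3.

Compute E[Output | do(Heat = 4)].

do(Heat=4) breaks Heat's dependence on Feed. With Heat=4 fixed, Output across the units is -1, 1, 2, 4, 0, 3, mean 1.5.

1.5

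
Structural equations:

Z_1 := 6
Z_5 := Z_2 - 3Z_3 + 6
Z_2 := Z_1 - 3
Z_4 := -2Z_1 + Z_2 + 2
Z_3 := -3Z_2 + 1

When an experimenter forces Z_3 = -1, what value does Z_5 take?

do(Z_3=-1) replaces the equation Z_3 := -3Z_2 + 1 with the constant Z_3 = -1.
Z_2 = Z_1 - 3  [with Z_1=6]  = 3
Z_5 = Z_2 - 3Z_3 + 6  [with Z_2=3, Z_3=-1]  = 12

12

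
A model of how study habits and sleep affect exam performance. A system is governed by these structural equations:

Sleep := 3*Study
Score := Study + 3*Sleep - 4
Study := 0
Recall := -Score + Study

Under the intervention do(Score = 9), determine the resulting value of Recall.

-9

The intervention breaks the incoming arrows to Score: Score := Study + 3*Sleep - 4 no longer applies, and Score = 9.
Recall = -Score + Study  [with Score=9, Study=0]  = -9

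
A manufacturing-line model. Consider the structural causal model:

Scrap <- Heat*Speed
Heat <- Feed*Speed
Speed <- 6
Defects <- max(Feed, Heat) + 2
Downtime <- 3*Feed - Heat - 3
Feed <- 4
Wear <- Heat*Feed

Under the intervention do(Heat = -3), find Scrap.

The intervention breaks the incoming arrows to Heat: Heat <- Feed*Speed no longer applies, and Heat = -3.
Scrap = Heat*Speed  [with Heat=-3, Speed=6]  = -18

-18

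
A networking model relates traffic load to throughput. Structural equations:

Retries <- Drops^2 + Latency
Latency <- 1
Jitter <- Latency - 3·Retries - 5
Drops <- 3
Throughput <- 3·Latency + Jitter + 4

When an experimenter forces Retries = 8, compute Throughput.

do(Retries=8) replaces the equation Retries <- Drops^2 + Latency with the constant Retries = 8.
Jitter = Latency - 3·Retries - 5  [with Latency=1, Retries=8]  = -28
Throughput = 3·Latency + Jitter + 4  [with Latency=1, Jitter=-28]  = -21

-21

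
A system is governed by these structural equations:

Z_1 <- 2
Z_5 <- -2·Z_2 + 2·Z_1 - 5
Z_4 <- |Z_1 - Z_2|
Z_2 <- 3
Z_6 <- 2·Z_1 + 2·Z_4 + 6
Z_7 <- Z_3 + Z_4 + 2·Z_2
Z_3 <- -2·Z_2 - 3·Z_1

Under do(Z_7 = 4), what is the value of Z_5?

The intervention breaks the incoming arrows to Z_7: Z_7 <- Z_3 + Z_4 + 2·Z_2 no longer applies, and Z_7 = 4.
Z_5 is not downstream of the intervention, so its value is determined by the original equations.
Z_5 = -2·Z_2 + 2·Z_1 - 5  [with Z_2=3, Z_1=2]  = -7

-7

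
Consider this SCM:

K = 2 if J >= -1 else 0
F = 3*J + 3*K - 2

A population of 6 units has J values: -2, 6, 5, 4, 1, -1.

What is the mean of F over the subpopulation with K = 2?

Observing K=2 restricts to units where K's equation naturally yields 2: J ∈ {6, 5, 4, 1, -1}. In that subpopulation F = 22, 19, 16, 7, 1, mean 13.

13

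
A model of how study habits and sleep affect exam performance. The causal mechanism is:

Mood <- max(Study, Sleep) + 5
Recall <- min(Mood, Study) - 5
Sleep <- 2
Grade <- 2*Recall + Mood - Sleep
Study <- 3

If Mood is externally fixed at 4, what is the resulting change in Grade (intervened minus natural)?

do(Mood=4) replaces the equation Mood <- max(Study, Sleep) + 5 with the constant Mood = 4.
Recall = min(Mood, Study) - 5  [with Mood=4, Study=3]  = -2
Grade = 2*Recall + Mood - Sleep  [with Recall=-2, Mood=4, Sleep=2]  = -2
Without intervention: Mood = max(Study, Sleep) + 5  [with Study=3, Sleep=2]  = 8; Recall = min(Mood, Study) - 5  [with Mood=8, Study=3]  = -2; Grade = 2*Recall + Mood - Sleep  [with Recall=-2, Mood=8, Sleep=2]  = 2.
Change = -2 − 2 = -4.

-4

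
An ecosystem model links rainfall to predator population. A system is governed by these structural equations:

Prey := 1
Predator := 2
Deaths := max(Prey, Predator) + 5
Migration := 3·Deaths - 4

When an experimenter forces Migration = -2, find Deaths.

7

Under do(Migration=-2), the mechanism Migration := 3·Deaths - 4 is discarded; Migration is fixed at -2.
Since Deaths is not a descendant of the intervened variable, it is unaffected.
Deaths = max(Prey, Predator) + 5  [with Prey=1, Predator=2]  = 7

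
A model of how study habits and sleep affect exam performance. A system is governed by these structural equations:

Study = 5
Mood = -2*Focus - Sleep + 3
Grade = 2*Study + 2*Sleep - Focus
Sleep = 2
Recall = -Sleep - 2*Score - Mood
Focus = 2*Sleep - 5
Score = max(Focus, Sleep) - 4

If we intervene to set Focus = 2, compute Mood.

-3

do(Focus=2) replaces the equation Focus = 2*Sleep - 5 with the constant Focus = 2.
Mood = -2*Focus - Sleep + 3  [with Focus=2, Sleep=2]  = -3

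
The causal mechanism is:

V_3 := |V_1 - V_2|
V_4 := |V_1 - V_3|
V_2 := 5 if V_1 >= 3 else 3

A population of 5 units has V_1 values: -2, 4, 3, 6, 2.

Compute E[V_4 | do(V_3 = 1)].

do(V_3=1) breaks V_3's dependence on V_1. With V_3=1 fixed, V_4 across the units is 3, 3, 2, 5, 1, mean 2.8.

2.8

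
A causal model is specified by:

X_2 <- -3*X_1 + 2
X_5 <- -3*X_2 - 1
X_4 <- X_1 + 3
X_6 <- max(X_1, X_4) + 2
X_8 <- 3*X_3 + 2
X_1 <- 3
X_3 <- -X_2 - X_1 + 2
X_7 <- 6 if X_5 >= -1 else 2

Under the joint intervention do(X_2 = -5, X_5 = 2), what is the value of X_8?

14

The joint intervention fixes X_2 = -5, X_5 = 2, removing each variable's own equation.
X_3 = -X_2 - X_1 + 2  [with X_2=-5, X_1=3]  = 4
X_8 = 3*X_3 + 2  [with X_3=4]  = 14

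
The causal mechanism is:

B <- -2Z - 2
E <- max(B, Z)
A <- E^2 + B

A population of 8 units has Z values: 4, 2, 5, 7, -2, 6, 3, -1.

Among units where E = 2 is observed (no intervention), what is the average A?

Observing E=2 restricts to units where E's equation naturally yields 2: Z ∈ {2, -2}. In that subpopulation A = -2, 6, mean 2.

2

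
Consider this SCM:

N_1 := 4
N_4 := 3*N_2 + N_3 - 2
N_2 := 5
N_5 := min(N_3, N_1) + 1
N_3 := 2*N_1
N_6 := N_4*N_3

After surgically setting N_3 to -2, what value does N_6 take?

The intervention breaks the incoming arrows to N_3: N_3 := 2*N_1 no longer applies, and N_3 = -2.
N_4 = 3*N_2 + N_3 - 2  [with N_2=5, N_3=-2]  = 11
N_6 = N_4*N_3  [with N_4=11, N_3=-2]  = -22

-22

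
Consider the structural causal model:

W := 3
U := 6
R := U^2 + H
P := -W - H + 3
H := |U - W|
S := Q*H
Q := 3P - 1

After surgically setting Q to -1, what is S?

Under do(Q=-1), the mechanism Q := 3P - 1 is discarded; Q is fixed at -1.
H = |U - W|  [with U=6, W=3]  = 3
S = Q*H  [with Q=-1, H=3]  = -3

-3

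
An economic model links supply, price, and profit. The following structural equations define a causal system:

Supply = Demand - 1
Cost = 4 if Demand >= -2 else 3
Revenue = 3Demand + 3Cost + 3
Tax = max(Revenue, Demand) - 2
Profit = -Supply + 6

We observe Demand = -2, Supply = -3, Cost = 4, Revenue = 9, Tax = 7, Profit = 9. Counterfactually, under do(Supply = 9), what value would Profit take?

Under do(Supply=9), the mechanism Supply = Demand - 1 is discarded; Supply is fixed at 9.
Profit = -Supply + 6  [with Supply=9]  = -3

-3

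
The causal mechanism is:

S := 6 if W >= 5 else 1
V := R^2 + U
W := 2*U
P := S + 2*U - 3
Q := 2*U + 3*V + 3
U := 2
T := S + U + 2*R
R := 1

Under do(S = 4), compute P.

The intervention breaks the incoming arrows to S: S := 6 if W >= 5 else 1 no longer applies, and S = 4.
P = S + 2*U - 3  [with S=4, U=2]  = 5

5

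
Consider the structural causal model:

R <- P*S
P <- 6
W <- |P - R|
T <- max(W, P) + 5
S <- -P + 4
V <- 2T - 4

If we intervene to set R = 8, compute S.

-2

Under do(R=8), the mechanism R <- P*S is discarded; R is fixed at 8.
Since S is not a descendant of the intervened variable, it is unaffected.
S = -P + 4  [with P=6]  = -2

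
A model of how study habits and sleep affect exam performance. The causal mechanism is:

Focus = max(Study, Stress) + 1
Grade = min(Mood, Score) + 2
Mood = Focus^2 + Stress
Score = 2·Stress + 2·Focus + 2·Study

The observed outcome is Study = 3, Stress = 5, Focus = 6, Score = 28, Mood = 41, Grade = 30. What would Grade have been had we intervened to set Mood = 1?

3

The intervention breaks the incoming arrows to Mood: Mood = Focus^2 + Stress no longer applies, and Mood = 1.
Focus = max(Study, Stress) + 1  [with Study=3, Stress=5]  = 6
Score = 2·Stress + 2·Focus + 2·Study  [with Stress=5, Focus=6, Study=3]  = 28
Grade = min(Mood, Score) + 2  [with Mood=1, Score=28]  = 3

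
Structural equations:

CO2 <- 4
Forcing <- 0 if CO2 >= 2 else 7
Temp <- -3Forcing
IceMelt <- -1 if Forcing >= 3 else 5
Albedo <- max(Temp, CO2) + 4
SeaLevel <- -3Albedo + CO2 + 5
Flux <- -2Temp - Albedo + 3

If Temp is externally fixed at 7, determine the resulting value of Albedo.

do(Temp=7) replaces the equation Temp <- -3Forcing with the constant Temp = 7.
Albedo = max(Temp, CO2) + 4  [with Temp=7, CO2=4]  = 11

11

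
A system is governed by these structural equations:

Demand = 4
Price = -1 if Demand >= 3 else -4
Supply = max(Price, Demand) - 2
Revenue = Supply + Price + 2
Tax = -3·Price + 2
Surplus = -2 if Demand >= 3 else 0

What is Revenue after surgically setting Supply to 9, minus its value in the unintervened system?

7

The intervention breaks the incoming arrows to Supply: Supply = max(Price, Demand) - 2 no longer applies, and Supply = 9.
Price = -1 if Demand >= 3 else -4  [with Demand=4]  = -1
Revenue = Supply + Price + 2  [with Supply=9, Price=-1]  = 10
Without intervention: Price = -1 if Demand >= 3 else -4  [with Demand=4]  = -1; Supply = max(Price, Demand) - 2  [with Price=-1, Demand=4]  = 2; Revenue = Supply + Price + 2  [with Supply=2, Price=-1]  = 3.
Change = 10 − 3 = 7.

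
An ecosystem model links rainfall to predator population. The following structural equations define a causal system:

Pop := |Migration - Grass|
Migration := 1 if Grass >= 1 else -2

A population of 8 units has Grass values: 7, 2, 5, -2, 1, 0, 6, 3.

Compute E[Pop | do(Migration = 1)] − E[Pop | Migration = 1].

-0.25

do(Migration=1) breaks Migration's dependence on Grass. With Migration=1 fixed, Pop across the units is 6, 1, 4, 3, 0, 1, 5, 2, mean 2.75.
Conditioning on Migration=1 selects the 6 unit(s) with Grass ∈ {7, 2, 5, 1, 6, 3}. Their Pop values: 6, 1, 4, 0, 5, 2. Mean = 3.
Difference = 2.75 − 3 = -0.25.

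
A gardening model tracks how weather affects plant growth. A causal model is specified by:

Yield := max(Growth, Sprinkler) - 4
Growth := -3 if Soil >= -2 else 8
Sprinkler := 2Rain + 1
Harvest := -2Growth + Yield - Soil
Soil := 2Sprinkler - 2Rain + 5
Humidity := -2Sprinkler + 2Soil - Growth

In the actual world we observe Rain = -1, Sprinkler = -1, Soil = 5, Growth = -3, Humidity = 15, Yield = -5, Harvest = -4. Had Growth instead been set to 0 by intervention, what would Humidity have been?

Intervening sets Growth = 0 and removes its equation (Growth := -3 if Soil >= -2 else 8).
Sprinkler = 2Rain + 1  [with Rain=-1]  = -1
Soil = 2Sprinkler - 2Rain + 5  [with Sprinkler=-1, Rain=-1]  = 5
Humidity = -2Sprinkler + 2Soil - Growth  [with Sprinkler=-1, Soil=5, Growth=0]  = 12

12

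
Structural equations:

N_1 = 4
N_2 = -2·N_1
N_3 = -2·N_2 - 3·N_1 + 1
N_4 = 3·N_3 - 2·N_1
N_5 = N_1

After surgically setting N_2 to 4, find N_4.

-65

Under do(N_2=4), the mechanism N_2 = -2·N_1 is discarded; N_2 is fixed at 4.
N_3 = -2·N_2 - 3·N_1 + 1  [with N_2=4, N_1=4]  = -19
N_4 = 3·N_3 - 2·N_1  [with N_3=-19, N_1=4]  = -65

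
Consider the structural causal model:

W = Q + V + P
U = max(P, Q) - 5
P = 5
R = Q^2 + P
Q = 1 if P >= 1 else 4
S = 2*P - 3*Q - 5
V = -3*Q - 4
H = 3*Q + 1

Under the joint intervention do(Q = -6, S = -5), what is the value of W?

The joint intervention fixes Q = -6, S = -5, removing each variable's own equation.
V = -3*Q - 4  [with Q=-6]  = 14
W = Q + V + P  [with Q=-6, V=14, P=5]  = 13

13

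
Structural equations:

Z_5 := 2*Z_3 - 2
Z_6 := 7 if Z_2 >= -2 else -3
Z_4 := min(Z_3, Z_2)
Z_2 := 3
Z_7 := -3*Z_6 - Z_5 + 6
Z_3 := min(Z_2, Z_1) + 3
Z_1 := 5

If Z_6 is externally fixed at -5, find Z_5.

do(Z_6=-5) replaces the equation Z_6 := 7 if Z_2 >= -2 else -3 with the constant Z_6 = -5.
Since Z_5 is not a descendant of the intervened variable, it is unaffected.
Z_3 = min(Z_2, Z_1) + 3  [with Z_2=3, Z_1=5]  = 6
Z_5 = 2*Z_3 - 2  [with Z_3=6]  = 10

10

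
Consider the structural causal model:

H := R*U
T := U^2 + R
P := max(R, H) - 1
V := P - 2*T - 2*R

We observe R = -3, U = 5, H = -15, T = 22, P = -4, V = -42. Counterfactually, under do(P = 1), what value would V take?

-37

The intervention breaks the incoming arrows to P: P := max(R, H) - 1 no longer applies, and P = 1.
T = U^2 + R  [with U=5, R=-3]  = 22
V = P - 2*T - 2*R  [with P=1, T=22, R=-3]  = -37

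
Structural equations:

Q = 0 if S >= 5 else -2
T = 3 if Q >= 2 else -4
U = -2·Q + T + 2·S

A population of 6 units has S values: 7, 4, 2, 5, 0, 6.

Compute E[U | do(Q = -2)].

8

The intervention sets Q=-2 in all 6 units regardless of S. Recomputing U per unit gives 14, 8, 4, 10, 0, 12; average 8.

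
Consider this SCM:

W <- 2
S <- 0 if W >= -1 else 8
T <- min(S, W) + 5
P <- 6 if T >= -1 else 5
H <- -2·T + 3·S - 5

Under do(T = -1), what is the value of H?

-3

do(T=-1) replaces the equation T <- min(S, W) + 5 with the constant T = -1.
S = 0 if W >= -1 else 8  [with W=2]  = 0
H = -2·T + 3·S - 5  [with T=-1, S=0]  = -3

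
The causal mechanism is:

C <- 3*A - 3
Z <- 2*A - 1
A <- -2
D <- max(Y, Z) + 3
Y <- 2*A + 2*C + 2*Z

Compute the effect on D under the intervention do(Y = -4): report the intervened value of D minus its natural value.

Intervening sets Y = -4 and removes its equation (Y <- 2*A + 2*C + 2*Z).
Z = 2*A - 1  [with A=-2]  = -5
D = max(Y, Z) + 3  [with Y=-4, Z=-5]  = -1
Without intervention: Z = 2*A - 1  [with A=-2]  = -5; C = 3*A - 3  [with A=-2]  = -9; Y = 2*A + 2*C + 2*Z  [with A=-2, C=-9, Z=-5]  = -32; D = max(Y, Z) + 3  [with Y=-32, Z=-5]  = -2.
Change = -1 − (-2) = 1.

1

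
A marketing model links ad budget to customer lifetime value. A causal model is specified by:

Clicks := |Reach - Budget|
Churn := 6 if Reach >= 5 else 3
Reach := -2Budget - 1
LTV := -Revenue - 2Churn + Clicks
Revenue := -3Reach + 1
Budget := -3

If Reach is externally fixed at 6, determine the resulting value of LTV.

Under do(Reach=6), the mechanism Reach := -2Budget - 1 is discarded; Reach is fixed at 6.
Clicks = |Reach - Budget|  [with Reach=6, Budget=-3]  = 9
Churn = 6 if Reach >= 5 else 3  [with Reach=6]  = 6
Revenue = -3Reach + 1  [with Reach=6]  = -17
LTV = -Revenue - 2Churn + Clicks  [with Revenue=-17, Churn=6, Clicks=9]  = 14

14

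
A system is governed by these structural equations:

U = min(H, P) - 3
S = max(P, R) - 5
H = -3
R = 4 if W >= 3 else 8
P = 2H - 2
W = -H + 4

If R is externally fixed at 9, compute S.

4

The intervention breaks the incoming arrows to R: R = 4 if W >= 3 else 8 no longer applies, and R = 9.
P = 2H - 2  [with H=-3]  = -8
S = max(P, R) - 5  [with P=-8, R=9]  = 4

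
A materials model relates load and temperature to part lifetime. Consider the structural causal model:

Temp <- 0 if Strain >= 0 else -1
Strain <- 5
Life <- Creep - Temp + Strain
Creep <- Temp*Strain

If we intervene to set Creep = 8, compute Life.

The intervention breaks the incoming arrows to Creep: Creep <- Temp*Strain no longer applies, and Creep = 8.
Temp = 0 if Strain >= 0 else -1  [with Strain=5]  = 0
Life = Creep - Temp + Strain  [with Creep=8, Temp=0, Strain=5]  = 13

13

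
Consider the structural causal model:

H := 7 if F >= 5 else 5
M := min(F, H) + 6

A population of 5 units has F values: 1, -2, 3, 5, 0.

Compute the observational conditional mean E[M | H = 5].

6.5

E[M|H=5] averages over only the 4 units with H=5 (F = 1, -2, 3, 0): M = 7, 4, 9, 6, mean 6.5.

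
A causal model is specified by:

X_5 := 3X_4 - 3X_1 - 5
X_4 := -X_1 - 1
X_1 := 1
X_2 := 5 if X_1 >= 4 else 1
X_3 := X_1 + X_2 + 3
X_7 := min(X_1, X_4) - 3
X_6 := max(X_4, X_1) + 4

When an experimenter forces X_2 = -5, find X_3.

The intervention breaks the incoming arrows to X_2: X_2 := 5 if X_1 >= 4 else 1 no longer applies, and X_2 = -5.
X_3 = X_1 + X_2 + 3  [with X_1=1, X_2=-5]  = -1

-1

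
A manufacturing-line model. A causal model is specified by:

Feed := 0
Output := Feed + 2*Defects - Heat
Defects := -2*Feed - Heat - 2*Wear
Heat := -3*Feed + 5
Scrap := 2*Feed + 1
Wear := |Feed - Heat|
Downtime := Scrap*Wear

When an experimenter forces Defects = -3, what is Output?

Under do(Defects=-3), the mechanism Defects := -2*Feed - Heat - 2*Wear is discarded; Defects is fixed at -3.
Heat = -3*Feed + 5  [with Feed=0]  = 5
Output = Feed + 2*Defects - Heat  [with Feed=0, Defects=-3, Heat=5]  = -11

-11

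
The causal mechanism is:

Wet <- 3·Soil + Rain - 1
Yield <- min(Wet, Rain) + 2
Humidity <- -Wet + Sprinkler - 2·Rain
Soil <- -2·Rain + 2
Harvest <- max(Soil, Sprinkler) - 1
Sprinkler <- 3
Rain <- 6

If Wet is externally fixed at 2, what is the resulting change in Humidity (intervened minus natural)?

-27

Intervening sets Wet = 2 and removes its equation (Wet <- 3·Soil + Rain - 1).
Humidity = -Wet + Sprinkler - 2·Rain  [with Wet=2, Sprinkler=3, Rain=6]  = -11
Without intervention: Soil = -2·Rain + 2  [with Rain=6]  = -10; Wet = 3·Soil + Rain - 1  [with Soil=-10, Rain=6]  = -25; Humidity = -Wet + Sprinkler - 2·Rain  [with Wet=-25, Sprinkler=3, Rain=6]  = 16.
Change = -11 − 16 = -27.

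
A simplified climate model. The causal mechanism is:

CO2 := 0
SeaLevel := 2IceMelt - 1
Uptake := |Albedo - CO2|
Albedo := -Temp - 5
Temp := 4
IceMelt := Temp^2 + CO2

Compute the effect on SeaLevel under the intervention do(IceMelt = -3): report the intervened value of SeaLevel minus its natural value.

do(IceMelt=-3) replaces the equation IceMelt := Temp^2 + CO2 with the constant IceMelt = -3.
SeaLevel = 2IceMelt - 1  [with IceMelt=-3]  = -7
Without intervention: IceMelt = Temp^2 + CO2  [with Temp=4, CO2=0]  = 16; SeaLevel = 2IceMelt - 1  [with IceMelt=16]  = 31.
Change = -7 − 31 = -38.

-38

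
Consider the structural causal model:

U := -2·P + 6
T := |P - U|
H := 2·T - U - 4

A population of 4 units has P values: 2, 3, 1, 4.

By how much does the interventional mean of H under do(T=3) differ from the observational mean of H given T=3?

Every unit gets T=3 under the intervention. H values become 0, 2, -2, 4; E[H|do(T=3)] = 1.
Observing T=3 restricts to units where T's equation naturally yields 3: P ∈ {3, 1}. In that subpopulation H = 2, -2, mean 0.
Difference = 1 − 0 = 1.

1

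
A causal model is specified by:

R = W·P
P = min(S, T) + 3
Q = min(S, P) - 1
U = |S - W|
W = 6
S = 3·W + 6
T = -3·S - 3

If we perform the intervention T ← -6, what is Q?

-4

The intervention breaks the incoming arrows to T: T = -3·S - 3 no longer applies, and T = -6.
S = 3·W + 6  [with W=6]  = 24
P = min(S, T) + 3  [with S=24, T=-6]  = -3
Q = min(S, P) - 1  [with S=24, P=-3]  = -4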